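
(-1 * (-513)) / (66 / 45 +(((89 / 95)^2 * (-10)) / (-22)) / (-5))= 152784225 / 413047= 369.90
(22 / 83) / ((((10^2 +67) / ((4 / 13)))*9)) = 0.00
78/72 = 13/12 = 1.08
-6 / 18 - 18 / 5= -59 / 15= -3.93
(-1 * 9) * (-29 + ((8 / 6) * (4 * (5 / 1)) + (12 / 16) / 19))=1569 / 76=20.64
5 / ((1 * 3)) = 5 / 3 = 1.67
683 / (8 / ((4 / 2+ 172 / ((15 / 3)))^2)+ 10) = 5655923 / 82860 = 68.26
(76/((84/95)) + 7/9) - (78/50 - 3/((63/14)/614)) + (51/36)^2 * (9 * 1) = 12916663/25200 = 512.57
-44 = -44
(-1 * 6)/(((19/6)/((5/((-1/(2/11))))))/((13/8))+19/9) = 3510/19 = 184.74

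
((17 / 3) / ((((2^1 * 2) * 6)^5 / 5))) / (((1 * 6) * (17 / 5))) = 25 / 143327232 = 0.00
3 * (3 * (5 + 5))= 90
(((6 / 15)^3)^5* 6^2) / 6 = 196608 / 30517578125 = 0.00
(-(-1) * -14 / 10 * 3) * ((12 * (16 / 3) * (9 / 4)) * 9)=-27216 / 5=-5443.20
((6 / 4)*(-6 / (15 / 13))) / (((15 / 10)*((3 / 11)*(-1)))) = 286 / 15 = 19.07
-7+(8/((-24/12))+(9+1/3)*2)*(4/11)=-5/3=-1.67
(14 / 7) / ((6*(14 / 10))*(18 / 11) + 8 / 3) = 165 / 1354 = 0.12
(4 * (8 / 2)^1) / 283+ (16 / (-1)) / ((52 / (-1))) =1340 / 3679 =0.36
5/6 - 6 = -31/6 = -5.17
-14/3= -4.67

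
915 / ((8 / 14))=6405 / 4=1601.25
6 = 6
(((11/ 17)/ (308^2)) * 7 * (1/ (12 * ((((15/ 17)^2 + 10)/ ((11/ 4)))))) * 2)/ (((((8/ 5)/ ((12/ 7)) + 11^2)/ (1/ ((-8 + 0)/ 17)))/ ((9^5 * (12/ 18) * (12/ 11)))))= -17065161/ 11230586752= -0.00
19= 19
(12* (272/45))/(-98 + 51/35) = -7616/10137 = -0.75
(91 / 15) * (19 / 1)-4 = 1669 / 15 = 111.27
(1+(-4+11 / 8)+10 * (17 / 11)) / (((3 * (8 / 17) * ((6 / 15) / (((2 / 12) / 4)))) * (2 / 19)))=1965455 / 202752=9.69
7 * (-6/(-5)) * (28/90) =196/75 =2.61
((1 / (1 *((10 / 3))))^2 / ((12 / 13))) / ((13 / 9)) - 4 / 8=-173 / 400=-0.43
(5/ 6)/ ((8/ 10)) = 25/ 24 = 1.04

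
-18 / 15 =-6 / 5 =-1.20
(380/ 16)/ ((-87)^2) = 95/ 30276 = 0.00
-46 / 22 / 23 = -1 / 11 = -0.09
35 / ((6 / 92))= 1610 / 3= 536.67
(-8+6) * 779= -1558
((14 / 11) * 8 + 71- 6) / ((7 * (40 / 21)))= 2481 / 440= 5.64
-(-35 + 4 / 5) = 171 / 5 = 34.20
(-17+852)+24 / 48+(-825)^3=-1123029579 / 2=-561514789.50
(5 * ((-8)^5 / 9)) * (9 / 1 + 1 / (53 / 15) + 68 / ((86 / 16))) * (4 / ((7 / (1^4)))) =-228171.20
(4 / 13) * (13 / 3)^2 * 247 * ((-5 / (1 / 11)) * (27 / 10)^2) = -2861001 / 5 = -572200.20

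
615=615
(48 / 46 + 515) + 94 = 14031 / 23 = 610.04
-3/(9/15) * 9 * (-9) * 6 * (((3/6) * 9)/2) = 10935/2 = 5467.50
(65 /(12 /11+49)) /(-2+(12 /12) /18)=-2574 /3857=-0.67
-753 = -753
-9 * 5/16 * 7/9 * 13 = -28.44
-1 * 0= 0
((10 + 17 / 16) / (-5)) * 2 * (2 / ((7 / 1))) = -177 / 140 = -1.26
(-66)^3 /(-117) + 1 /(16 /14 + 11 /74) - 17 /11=2456.46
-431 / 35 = -12.31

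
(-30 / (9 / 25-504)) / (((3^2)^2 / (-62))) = -15500 / 339957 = -0.05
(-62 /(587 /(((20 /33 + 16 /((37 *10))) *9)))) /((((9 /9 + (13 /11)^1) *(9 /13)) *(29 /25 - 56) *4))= 1996865 /1071962964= 0.00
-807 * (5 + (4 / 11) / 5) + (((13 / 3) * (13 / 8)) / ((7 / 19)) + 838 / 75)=-62576429 / 15400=-4063.40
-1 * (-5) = 5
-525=-525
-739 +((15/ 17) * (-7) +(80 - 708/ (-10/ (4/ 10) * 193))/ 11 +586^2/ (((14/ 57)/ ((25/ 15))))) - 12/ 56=29425250832779/ 12631850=2329449.04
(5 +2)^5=16807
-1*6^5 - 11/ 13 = -101099/ 13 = -7776.85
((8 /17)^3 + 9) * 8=357832 /4913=72.83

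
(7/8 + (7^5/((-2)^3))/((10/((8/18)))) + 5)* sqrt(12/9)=-31499* sqrt(3)/540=-101.03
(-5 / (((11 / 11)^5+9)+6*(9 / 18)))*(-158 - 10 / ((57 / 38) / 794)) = 6290 / 3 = 2096.67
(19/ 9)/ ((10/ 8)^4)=4864/ 5625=0.86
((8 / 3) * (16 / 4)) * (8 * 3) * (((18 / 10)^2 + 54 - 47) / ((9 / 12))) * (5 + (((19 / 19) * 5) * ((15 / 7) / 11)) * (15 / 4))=34930688 / 1155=30243.02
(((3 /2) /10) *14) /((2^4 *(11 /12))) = 63 /440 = 0.14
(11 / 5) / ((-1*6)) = -11 / 30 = -0.37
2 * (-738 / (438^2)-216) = -2302169 / 5329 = -432.01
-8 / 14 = -0.57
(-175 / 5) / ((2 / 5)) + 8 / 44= -1921 / 22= -87.32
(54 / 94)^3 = 19683 / 103823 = 0.19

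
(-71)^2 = 5041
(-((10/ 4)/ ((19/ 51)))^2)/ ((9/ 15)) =-75.05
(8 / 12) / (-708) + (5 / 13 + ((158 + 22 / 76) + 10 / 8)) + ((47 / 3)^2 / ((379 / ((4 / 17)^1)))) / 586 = 158386897569695 / 990392213772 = 159.92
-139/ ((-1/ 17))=2363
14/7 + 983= 985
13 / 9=1.44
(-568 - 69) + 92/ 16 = -631.25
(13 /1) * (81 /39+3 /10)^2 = 95481 /1300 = 73.45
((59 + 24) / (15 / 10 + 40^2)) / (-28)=-83 / 44842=-0.00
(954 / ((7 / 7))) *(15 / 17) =14310 / 17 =841.76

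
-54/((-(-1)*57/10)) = -180/19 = -9.47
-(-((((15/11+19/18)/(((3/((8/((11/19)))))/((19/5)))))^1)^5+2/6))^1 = 158311890207727906682829386501/1163042791935190959375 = 136118714.90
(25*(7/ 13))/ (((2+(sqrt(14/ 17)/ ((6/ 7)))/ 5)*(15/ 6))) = 1071000/ 393341 - 7350*sqrt(238)/ 393341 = 2.43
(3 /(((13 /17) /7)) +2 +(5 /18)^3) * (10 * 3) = 11176405 /12636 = 884.49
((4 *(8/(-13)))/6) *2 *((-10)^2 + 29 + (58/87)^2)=-37280/351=-106.21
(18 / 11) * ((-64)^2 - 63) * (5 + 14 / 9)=475894 / 11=43263.09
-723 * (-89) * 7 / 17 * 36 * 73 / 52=295931853 / 221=1339058.16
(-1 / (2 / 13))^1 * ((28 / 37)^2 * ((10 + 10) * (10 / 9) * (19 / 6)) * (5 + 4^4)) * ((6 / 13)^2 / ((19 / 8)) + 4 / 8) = -2152530800 / 53391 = -40316.36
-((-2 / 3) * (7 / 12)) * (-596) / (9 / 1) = -2086 / 81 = -25.75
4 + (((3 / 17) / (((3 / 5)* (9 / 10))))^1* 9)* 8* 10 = 4068 / 17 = 239.29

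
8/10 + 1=9/5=1.80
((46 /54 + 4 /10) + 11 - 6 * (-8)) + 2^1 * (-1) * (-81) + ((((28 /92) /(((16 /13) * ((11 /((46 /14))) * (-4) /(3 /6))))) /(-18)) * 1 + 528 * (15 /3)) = 1088113859 /380160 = 2862.25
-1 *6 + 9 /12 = -5.25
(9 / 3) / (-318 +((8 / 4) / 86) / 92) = -11868 / 1258007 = -0.01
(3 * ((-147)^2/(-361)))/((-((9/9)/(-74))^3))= -26269456248/361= -72768576.86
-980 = -980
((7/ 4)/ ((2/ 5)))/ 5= 7/ 8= 0.88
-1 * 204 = -204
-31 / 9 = -3.44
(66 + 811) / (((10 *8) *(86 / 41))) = 35957 / 6880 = 5.23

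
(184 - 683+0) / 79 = -499 / 79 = -6.32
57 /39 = 19 /13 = 1.46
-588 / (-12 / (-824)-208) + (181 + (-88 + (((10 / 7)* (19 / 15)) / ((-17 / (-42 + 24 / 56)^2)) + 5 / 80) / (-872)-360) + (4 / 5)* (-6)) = -936801363579691 / 3485616928640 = -268.76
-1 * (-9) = 9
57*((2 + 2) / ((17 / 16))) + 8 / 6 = 215.92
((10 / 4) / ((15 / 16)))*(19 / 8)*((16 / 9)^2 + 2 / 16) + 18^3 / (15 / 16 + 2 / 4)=182328901 / 44712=4077.85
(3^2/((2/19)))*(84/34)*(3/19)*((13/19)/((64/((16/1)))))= 7371/1292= 5.71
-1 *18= -18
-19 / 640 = -0.03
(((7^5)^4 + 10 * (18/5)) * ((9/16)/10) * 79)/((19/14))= 397126109363215108149/1520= 261267177212641518.52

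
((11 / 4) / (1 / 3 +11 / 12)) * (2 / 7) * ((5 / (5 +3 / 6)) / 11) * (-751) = -3004 / 77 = -39.01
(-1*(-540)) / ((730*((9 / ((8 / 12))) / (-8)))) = -32 / 73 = -0.44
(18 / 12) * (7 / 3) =7 / 2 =3.50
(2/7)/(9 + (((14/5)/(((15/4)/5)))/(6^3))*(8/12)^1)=2430/76643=0.03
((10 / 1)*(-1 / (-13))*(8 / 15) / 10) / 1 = 8 / 195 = 0.04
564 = 564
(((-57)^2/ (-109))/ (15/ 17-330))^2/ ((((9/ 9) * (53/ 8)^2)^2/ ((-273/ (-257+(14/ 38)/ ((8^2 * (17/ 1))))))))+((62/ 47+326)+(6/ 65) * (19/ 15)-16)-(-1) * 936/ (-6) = 4218495815311029971675282386/ 27139747150850903481993925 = 155.44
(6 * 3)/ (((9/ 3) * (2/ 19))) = 57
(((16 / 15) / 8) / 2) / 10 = 1 / 150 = 0.01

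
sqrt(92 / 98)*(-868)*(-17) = 2108*sqrt(46) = 14297.15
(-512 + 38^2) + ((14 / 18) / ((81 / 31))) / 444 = 301666249 / 323676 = 932.00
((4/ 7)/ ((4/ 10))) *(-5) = -50/ 7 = -7.14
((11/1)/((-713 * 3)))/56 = -11/119784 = -0.00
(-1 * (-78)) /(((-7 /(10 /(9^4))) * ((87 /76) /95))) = -1877200 /1331883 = -1.41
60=60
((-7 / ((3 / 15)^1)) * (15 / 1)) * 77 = -40425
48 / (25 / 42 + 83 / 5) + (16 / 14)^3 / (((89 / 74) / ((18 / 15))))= 2359442208 / 551164985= 4.28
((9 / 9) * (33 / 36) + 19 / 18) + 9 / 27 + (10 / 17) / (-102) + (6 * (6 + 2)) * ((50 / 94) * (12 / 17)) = 9937369 / 488988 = 20.32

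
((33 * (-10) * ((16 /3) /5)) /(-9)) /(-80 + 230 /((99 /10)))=-968 /1405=-0.69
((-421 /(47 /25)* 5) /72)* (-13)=684125 /3384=202.16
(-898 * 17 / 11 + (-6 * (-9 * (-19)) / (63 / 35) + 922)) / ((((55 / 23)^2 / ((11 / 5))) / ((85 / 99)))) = -11385138 / 33275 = -342.15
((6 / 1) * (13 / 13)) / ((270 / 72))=8 / 5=1.60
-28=-28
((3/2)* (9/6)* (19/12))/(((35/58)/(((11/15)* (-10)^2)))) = 6061/14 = 432.93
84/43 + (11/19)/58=93041/47386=1.96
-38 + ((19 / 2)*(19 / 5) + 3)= 11 / 10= 1.10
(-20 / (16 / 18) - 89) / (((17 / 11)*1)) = -2453 / 34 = -72.15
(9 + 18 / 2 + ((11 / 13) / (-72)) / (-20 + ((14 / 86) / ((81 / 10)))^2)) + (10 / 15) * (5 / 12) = 4150891459219 / 227093143680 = 18.28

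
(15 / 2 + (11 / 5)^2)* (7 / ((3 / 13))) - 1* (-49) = 63497 / 150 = 423.31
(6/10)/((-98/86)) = -129/245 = -0.53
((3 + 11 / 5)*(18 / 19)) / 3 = 156 / 95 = 1.64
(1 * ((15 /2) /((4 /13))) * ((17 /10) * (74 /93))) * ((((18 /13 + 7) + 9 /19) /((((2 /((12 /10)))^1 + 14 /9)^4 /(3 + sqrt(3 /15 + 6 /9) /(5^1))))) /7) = 752465781 * sqrt(195) /145805978150 + 6772192029 /5832239126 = 1.23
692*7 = 4844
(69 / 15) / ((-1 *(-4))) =23 / 20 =1.15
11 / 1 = 11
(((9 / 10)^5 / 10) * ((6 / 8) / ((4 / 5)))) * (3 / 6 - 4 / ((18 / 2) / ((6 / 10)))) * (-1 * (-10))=413343 / 3200000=0.13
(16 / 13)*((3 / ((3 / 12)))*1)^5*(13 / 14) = 1990656 / 7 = 284379.43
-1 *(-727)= 727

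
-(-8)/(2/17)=68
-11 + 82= 71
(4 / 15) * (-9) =-12 / 5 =-2.40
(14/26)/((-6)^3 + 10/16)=-56/22399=-0.00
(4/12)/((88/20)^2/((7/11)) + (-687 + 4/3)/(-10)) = 350/103939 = 0.00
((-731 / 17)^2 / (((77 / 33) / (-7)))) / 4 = -5547 / 4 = -1386.75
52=52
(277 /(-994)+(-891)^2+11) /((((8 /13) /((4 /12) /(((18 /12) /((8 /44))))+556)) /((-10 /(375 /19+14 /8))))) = -3832023152143420 /11478357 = -333847705.92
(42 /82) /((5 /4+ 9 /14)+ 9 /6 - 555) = -0.00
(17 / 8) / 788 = 17 / 6304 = 0.00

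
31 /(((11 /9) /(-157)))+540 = -37863 /11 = -3442.09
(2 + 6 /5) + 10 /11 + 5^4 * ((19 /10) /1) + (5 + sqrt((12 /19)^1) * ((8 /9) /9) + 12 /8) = 16 * sqrt(57) /1539 + 65896 /55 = 1198.19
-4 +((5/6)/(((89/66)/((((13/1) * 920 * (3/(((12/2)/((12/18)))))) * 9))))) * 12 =23680444/89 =266072.40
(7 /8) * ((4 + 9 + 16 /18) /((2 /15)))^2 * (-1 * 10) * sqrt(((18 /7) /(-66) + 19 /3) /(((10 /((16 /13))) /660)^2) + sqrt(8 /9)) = -1953125 * sqrt(49686 * sqrt(2) + 3095414784) /5616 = -19349390.77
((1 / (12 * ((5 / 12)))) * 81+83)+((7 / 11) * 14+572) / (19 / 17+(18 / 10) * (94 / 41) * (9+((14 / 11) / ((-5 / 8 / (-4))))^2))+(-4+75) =2830288603553 / 16449286265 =172.06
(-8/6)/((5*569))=-4/8535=-0.00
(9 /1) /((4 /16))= 36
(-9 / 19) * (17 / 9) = -17 / 19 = -0.89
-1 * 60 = -60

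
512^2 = 262144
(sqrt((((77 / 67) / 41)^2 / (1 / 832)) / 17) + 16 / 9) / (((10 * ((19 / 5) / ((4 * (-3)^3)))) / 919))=-88224 / 19 - 30569616 * sqrt(221) / 887281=-5155.55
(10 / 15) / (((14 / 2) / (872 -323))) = 52.29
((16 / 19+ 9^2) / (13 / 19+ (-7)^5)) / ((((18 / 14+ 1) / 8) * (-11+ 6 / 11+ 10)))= 23947 / 638640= 0.04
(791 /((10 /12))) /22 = 2373 /55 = 43.15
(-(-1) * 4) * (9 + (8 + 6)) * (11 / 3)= 1012 / 3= 337.33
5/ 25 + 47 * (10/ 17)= 2367/ 85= 27.85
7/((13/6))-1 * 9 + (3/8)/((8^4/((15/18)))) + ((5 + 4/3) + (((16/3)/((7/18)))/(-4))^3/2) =-17171806907/876675072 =-19.59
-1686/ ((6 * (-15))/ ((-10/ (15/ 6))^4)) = 71936/ 15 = 4795.73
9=9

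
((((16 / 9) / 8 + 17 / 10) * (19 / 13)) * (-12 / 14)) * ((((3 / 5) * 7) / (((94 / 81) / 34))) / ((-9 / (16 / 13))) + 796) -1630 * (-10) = 60147939736 / 4170075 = 14423.71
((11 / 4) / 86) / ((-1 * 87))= -11 / 29928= -0.00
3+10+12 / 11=155 / 11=14.09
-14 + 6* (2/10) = -64/5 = -12.80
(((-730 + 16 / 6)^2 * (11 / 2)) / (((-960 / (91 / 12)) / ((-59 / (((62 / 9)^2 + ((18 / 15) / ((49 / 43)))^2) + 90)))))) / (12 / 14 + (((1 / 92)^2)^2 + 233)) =1653130500575718028865 / 39504176119536913503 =41.85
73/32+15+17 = 1097/32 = 34.28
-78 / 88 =-39 / 44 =-0.89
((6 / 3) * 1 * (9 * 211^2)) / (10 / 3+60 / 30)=1202067 / 8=150258.38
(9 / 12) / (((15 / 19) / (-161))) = -3059 / 20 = -152.95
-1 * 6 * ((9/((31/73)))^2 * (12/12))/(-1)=2695.00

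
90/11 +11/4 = 10.93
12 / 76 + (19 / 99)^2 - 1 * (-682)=127037620 / 186219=682.19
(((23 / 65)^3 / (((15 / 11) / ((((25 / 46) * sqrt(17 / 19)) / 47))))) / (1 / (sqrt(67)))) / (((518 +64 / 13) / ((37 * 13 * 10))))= 19573 * sqrt(21641) / 107615430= 0.03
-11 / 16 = -0.69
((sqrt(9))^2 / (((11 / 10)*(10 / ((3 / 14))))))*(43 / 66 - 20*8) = -94653 / 3388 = -27.94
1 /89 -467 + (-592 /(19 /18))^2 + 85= 10093706987 /32129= 314161.88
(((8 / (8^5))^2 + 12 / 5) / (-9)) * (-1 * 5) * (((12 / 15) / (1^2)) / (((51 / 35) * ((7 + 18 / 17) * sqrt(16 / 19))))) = 1409286179 * sqrt(19) / 62058921984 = 0.10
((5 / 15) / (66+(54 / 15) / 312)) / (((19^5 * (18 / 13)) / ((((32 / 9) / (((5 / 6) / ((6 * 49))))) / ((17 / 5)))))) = 10599680 / 19506254795883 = 0.00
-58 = -58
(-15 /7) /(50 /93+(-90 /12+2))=2790 /6461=0.43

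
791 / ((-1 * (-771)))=791 / 771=1.03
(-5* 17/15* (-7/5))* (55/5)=1309/15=87.27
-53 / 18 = -2.94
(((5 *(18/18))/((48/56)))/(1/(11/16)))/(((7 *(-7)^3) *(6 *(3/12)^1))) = -55/49392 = -0.00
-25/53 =-0.47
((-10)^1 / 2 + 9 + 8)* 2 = 24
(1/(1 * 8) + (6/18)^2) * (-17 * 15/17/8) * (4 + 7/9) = -3655/1728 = -2.12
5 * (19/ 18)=95/ 18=5.28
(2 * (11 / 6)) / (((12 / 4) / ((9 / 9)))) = 11 / 9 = 1.22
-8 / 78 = -4 / 39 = -0.10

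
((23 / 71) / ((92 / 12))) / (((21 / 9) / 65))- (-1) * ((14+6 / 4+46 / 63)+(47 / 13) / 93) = 62897329 / 3605238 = 17.45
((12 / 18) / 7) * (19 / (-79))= -38 / 1659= -0.02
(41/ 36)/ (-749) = -41/ 26964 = -0.00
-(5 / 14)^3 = -125 / 2744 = -0.05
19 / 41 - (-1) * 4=183 / 41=4.46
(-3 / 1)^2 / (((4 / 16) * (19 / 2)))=72 / 19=3.79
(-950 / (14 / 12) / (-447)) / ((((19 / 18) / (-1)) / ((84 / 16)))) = -1350 / 149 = -9.06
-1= -1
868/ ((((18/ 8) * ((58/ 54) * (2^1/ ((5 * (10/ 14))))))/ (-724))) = -13466400/ 29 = -464358.62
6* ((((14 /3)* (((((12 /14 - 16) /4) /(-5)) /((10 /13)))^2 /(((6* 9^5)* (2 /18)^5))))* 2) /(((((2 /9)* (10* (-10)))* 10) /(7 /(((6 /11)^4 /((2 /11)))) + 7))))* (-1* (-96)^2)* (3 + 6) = 72151.52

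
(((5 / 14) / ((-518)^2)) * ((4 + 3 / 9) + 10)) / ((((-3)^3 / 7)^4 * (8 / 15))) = 7525 / 46562734656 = 0.00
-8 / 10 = -4 / 5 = -0.80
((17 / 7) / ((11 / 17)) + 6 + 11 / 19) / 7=15116 / 10241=1.48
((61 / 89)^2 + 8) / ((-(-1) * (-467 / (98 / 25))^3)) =-63143630088 / 12605227289421875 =-0.00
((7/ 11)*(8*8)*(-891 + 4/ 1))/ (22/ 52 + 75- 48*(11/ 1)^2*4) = 10331776/ 6622781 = 1.56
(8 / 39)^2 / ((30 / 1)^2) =16 / 342225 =0.00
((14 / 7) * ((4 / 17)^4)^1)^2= 262144 / 6975757441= 0.00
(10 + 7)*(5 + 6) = 187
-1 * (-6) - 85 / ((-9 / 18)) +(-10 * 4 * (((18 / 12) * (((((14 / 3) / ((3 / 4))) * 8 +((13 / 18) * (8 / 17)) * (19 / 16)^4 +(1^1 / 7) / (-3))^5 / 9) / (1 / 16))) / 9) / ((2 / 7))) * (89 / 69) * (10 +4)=-991315908312838991352876782832617009353583381 / 4067031891493589429398546409324544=-243744316435.34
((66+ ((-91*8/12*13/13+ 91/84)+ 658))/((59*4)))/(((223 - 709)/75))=-199325/458784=-0.43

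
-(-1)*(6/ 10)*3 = 9/ 5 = 1.80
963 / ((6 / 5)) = 1605 / 2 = 802.50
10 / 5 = 2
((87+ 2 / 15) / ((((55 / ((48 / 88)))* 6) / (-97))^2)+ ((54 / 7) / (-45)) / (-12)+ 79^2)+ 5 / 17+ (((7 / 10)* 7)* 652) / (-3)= 2255648001823 / 435569750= 5178.61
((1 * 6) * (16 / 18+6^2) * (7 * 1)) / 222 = 2324 / 333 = 6.98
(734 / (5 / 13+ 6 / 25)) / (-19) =-238550 / 3857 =-61.85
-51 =-51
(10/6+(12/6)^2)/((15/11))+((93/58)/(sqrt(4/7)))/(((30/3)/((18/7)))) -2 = 2.70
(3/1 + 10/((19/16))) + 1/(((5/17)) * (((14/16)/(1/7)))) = 55749/4655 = 11.98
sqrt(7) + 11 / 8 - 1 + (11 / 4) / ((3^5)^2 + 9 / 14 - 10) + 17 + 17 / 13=sqrt(7) + 1606000369 / 85961720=21.33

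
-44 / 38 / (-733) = 22 / 13927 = 0.00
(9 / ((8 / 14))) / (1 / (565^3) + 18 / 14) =79539697125 / 6493036528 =12.25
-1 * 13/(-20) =13/20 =0.65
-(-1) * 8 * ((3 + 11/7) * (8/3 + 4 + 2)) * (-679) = -645632/3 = -215210.67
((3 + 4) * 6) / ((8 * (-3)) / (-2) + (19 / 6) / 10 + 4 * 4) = 2520 / 1699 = 1.48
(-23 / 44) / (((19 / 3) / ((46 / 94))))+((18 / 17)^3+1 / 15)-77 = -219449691589 / 2895623940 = -75.79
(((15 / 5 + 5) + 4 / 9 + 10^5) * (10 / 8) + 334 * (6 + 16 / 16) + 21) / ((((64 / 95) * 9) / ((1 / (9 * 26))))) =54450485 / 606528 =89.77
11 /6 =1.83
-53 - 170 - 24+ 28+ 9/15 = -1092/5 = -218.40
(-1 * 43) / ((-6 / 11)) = 473 / 6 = 78.83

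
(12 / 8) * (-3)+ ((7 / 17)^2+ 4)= -191 / 578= -0.33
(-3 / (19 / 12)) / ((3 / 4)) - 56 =-1112 / 19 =-58.53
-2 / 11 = -0.18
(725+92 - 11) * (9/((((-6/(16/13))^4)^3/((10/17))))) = 42606075576320/1799029744827343821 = 0.00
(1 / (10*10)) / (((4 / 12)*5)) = 3 / 500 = 0.01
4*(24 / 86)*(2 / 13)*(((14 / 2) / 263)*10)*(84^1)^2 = 47416320 / 147017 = 322.52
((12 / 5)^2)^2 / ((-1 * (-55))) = 20736 / 34375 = 0.60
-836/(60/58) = -12122/15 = -808.13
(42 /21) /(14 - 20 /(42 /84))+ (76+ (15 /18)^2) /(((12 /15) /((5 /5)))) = 179321 /1872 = 95.79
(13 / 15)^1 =13 / 15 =0.87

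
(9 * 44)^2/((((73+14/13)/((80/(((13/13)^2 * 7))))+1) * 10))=16308864/7781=2095.99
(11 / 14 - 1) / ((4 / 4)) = -3 / 14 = -0.21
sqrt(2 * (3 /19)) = sqrt(114) /19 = 0.56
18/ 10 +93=474/ 5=94.80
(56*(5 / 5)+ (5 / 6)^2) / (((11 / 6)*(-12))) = -2041 / 792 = -2.58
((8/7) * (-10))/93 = -80/651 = -0.12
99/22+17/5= 79/10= 7.90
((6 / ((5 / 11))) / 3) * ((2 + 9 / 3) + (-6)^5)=-170962 / 5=-34192.40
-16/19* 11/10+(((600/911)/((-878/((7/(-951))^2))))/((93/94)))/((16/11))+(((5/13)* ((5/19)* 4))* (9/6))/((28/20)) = -95486352198000509/193865539553668710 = -0.49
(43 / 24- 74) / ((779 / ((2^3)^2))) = -13864 / 2337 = -5.93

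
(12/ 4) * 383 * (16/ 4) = 4596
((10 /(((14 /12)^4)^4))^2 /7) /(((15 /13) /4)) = 2759002518114752306589204480 /7730993719707444524137094407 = 0.36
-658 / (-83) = 658 / 83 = 7.93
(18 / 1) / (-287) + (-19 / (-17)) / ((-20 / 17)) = -5813 / 5740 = -1.01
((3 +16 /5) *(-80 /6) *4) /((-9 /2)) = 1984 /27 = 73.48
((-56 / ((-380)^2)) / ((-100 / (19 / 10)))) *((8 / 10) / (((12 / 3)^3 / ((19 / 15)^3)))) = 0.00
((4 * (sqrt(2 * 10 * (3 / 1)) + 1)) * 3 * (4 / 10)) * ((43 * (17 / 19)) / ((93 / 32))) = 555.75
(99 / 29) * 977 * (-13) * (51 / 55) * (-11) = 64127349 / 145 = 442257.58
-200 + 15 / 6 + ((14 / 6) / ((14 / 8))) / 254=-150491 / 762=-197.49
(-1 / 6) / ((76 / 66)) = -11 / 76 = -0.14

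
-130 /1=-130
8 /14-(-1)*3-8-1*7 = -80 /7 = -11.43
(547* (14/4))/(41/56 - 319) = -107212/17823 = -6.02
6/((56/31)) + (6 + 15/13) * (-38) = -268.52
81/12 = 6.75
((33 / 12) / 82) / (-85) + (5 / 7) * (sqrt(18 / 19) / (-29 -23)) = -15 * sqrt(38) / 6916 -11 / 27880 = -0.01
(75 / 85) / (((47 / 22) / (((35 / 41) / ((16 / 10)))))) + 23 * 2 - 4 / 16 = 1505943 / 32759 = 45.97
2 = 2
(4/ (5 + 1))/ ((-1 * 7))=-2/ 21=-0.10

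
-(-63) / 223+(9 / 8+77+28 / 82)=5760015 / 73144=78.75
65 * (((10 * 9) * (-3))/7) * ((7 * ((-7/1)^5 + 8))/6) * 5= 245685375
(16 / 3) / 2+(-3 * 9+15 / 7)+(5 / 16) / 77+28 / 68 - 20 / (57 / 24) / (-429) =-337627175 / 15519504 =-21.76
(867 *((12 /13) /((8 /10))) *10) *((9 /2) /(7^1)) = 585225 /91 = 6431.04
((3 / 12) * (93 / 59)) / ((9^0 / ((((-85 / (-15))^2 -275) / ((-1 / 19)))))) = 643777 / 354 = 1818.58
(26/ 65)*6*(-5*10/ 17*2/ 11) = -240/ 187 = -1.28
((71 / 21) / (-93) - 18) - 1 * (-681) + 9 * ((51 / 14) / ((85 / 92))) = 6820358 / 9765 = 698.45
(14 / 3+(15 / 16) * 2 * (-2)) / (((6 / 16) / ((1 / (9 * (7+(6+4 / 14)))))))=0.02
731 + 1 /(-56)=40935 /56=730.98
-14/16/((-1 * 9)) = 7/72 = 0.10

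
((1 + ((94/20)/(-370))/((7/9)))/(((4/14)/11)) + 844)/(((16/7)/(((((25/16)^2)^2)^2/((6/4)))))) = 278814263916015625/30511447670784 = 9138.02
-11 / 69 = -0.16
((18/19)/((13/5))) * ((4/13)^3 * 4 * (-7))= -0.30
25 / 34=0.74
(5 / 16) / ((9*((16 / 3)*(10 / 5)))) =5 / 1536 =0.00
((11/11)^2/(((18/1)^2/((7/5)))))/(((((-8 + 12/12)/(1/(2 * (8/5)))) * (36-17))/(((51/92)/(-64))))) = 17/193314816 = 0.00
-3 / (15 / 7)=-7 / 5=-1.40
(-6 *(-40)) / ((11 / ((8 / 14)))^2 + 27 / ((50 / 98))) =96000 / 169393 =0.57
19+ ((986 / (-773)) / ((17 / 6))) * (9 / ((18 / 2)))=14339 / 773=18.55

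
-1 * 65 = -65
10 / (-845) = -2 / 169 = -0.01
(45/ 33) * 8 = 120/ 11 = 10.91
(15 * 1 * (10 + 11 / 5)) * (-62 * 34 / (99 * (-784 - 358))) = 64294 / 18843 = 3.41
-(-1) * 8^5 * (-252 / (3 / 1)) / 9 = -917504 / 3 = -305834.67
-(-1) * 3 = 3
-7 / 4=-1.75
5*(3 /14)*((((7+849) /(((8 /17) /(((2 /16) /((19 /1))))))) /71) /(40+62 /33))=900405 /208803616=0.00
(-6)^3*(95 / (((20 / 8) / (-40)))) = 328320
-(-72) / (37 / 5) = 360 / 37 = 9.73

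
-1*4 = -4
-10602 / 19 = -558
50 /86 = 25 /43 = 0.58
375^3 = 52734375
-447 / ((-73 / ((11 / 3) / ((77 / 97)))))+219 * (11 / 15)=482598 / 2555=188.88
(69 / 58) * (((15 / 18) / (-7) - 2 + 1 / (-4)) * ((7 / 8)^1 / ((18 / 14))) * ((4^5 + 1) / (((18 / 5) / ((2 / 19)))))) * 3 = -164199875 / 952128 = -172.46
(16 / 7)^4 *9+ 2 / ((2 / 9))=611433 / 2401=254.66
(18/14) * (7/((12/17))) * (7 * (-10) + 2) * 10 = -8670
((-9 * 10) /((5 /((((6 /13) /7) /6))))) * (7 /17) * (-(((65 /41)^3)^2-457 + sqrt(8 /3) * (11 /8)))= -37716817455216 /1049773037261 + 33 * sqrt(6) /442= -35.75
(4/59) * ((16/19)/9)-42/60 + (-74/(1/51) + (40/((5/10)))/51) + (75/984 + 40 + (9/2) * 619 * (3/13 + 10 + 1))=27550.26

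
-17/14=-1.21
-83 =-83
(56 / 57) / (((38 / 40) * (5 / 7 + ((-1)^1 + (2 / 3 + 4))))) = 0.24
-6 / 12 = -1 / 2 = -0.50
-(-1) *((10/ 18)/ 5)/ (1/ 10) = 10/ 9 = 1.11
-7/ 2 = -3.50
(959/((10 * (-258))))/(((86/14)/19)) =-127547/110940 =-1.15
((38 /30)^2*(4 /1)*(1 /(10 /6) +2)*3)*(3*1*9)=168948 /125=1351.58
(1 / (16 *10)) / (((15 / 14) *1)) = 7 / 1200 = 0.01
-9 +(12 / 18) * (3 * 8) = 7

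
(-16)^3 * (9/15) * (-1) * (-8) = -98304/5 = -19660.80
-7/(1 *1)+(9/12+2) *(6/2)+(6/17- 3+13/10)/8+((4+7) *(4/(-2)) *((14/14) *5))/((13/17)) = -2524077/17680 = -142.76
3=3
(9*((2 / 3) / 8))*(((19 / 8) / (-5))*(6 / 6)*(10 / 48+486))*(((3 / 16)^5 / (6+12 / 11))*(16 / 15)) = -65848167 / 10905190400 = -0.01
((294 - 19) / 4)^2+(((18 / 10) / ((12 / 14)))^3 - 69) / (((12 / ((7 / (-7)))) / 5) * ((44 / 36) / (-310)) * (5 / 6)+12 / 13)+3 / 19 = 598255687811 / 128310800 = 4662.55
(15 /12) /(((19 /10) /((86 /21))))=1075 /399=2.69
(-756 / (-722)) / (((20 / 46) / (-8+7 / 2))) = -39123 / 3610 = -10.84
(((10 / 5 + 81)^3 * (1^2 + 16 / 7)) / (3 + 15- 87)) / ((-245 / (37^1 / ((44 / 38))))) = 401966261 / 113190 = 3551.25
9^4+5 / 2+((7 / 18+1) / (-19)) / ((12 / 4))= 3367063 / 513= 6563.48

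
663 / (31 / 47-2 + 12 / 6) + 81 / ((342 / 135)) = 1037.17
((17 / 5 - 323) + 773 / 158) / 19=-248619 / 15010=-16.56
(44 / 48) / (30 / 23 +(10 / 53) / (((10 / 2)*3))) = 13409 / 19264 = 0.70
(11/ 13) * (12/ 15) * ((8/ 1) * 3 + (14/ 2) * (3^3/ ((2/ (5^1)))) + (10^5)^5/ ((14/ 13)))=2860000000000000000000152922/ 455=6285714285714285714286050.00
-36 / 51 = -12 / 17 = -0.71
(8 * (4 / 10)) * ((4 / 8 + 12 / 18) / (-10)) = -0.37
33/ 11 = 3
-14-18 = -32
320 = 320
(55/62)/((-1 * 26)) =-55/1612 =-0.03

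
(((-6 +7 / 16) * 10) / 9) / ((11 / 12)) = -445 / 66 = -6.74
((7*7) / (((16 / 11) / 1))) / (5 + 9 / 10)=2695 / 472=5.71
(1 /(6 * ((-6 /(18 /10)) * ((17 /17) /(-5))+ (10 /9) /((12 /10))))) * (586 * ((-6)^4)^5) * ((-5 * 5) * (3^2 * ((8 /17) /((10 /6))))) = -10412592990961753128960 /731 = -14244313257129621243.45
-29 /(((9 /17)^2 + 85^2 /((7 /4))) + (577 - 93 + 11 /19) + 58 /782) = -25637479 /4078573551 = -0.01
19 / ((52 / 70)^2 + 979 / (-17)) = -395675 / 1187783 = -0.33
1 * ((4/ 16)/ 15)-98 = -5879/ 60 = -97.98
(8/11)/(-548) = -2/1507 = -0.00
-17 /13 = -1.31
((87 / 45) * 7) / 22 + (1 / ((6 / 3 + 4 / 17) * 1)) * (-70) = -30.70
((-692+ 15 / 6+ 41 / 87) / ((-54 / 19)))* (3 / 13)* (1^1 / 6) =2277929 / 244296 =9.32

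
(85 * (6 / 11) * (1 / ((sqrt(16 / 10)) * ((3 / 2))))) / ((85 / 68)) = 68 * sqrt(10) / 11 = 19.55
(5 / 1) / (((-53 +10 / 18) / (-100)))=9.53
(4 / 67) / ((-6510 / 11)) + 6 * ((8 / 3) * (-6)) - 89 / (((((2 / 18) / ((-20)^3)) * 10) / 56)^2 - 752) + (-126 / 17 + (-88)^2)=3463116656747824800619724 / 453245608024469892555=7640.71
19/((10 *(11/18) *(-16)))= -171/880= -0.19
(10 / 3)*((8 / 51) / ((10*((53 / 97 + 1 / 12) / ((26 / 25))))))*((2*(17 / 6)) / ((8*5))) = 10088 / 824625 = 0.01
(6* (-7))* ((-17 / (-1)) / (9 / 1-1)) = -357 / 4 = -89.25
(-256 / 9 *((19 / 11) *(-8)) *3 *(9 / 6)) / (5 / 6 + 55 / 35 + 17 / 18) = 1225728 / 2321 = 528.10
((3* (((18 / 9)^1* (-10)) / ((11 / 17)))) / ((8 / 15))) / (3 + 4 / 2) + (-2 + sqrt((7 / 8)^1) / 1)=-35.84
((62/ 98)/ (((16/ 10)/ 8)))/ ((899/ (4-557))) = -395/ 203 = -1.95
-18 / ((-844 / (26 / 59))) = 117 / 12449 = 0.01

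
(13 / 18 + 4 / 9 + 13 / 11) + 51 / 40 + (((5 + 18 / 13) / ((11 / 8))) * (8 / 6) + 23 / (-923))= 11927389 / 1218360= 9.79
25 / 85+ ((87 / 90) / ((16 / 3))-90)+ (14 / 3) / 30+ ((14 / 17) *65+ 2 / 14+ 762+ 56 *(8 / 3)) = 30009815 / 34272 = 875.64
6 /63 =2 /21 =0.10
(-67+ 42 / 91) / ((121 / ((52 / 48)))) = -865 / 1452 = -0.60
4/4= 1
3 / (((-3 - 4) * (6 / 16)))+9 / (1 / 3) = 181 / 7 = 25.86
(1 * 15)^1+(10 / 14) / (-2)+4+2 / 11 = 2899 / 154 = 18.82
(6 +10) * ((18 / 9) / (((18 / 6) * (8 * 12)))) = 1 / 9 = 0.11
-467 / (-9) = 467 / 9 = 51.89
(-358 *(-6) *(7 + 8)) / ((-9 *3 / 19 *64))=-17005 / 48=-354.27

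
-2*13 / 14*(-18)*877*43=8824374 / 7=1260624.86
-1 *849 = -849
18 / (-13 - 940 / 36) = -81 / 176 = -0.46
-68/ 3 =-22.67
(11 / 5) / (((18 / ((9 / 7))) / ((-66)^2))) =23958 / 35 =684.51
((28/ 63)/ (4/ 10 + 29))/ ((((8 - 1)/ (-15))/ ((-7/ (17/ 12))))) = 400/ 2499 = 0.16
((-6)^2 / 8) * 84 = 378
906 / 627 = 1.44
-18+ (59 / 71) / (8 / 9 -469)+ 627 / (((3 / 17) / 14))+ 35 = 14884060826 / 299123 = 49759.00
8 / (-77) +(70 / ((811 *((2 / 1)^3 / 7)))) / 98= -51519 / 499576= -0.10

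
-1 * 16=-16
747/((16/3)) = 2241/16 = 140.06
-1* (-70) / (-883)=-0.08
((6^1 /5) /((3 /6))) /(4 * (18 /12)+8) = 6 /35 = 0.17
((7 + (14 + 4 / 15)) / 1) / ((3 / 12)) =1276 / 15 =85.07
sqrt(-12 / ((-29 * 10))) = sqrt(870) / 145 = 0.20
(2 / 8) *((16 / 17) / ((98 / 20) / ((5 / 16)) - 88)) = -25 / 7684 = -0.00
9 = 9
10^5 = 100000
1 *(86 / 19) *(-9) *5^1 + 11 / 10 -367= -108221 / 190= -569.58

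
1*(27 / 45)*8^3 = 1536 / 5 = 307.20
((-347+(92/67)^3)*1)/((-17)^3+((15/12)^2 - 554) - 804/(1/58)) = 0.01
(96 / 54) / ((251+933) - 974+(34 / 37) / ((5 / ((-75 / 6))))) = 592 / 69165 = 0.01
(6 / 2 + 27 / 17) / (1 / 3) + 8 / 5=1306 / 85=15.36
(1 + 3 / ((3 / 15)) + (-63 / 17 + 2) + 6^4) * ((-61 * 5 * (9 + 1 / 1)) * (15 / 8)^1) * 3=-1528621875 / 68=-22479733.46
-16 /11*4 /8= -8 /11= -0.73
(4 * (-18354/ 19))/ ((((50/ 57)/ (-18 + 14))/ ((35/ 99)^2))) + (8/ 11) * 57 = 2443400/ 1089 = 2243.71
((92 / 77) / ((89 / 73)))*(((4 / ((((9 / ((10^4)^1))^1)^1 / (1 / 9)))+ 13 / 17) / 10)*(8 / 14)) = 9147903896 / 330280335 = 27.70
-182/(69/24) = -63.30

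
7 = 7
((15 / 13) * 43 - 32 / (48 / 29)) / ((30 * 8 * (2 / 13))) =1181 / 1440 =0.82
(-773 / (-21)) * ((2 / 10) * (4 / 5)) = 3092 / 525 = 5.89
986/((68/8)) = 116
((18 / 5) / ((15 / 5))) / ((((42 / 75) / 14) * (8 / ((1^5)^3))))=15 / 4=3.75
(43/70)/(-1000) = -43/70000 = -0.00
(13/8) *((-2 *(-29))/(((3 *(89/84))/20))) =52780/89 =593.03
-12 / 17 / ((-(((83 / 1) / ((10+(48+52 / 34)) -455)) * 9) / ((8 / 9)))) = -96 / 289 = -0.33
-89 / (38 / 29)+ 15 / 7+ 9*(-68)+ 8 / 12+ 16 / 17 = -9172927 / 13566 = -676.17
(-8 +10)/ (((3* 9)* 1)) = 2/ 27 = 0.07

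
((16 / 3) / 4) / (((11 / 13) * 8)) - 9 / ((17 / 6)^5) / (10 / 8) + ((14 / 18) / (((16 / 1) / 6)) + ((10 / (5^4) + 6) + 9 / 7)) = 7.75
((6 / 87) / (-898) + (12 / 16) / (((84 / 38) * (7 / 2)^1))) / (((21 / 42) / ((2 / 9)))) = 27467 / 638029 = 0.04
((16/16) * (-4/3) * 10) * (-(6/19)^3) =2880/6859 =0.42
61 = 61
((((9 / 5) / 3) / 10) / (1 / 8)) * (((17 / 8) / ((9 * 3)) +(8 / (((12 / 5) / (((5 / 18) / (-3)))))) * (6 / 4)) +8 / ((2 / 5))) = 4237 / 450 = 9.42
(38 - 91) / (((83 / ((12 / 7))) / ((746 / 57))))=-158152 / 11039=-14.33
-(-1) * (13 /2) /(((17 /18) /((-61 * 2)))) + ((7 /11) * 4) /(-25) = -3925826 /4675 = -839.75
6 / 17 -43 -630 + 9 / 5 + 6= -56512 / 85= -664.85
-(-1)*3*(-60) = -180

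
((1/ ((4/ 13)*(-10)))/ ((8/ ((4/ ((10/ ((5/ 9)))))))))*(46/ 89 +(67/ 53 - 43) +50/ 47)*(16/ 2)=5786534/ 1995291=2.90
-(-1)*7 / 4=7 / 4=1.75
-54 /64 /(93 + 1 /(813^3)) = -14508930519 /1599206563904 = -0.01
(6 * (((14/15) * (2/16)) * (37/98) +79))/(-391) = -66397/54740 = -1.21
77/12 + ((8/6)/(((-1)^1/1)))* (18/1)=-17.58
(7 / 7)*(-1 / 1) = -1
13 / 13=1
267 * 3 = 801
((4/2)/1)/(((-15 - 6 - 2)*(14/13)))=-13/161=-0.08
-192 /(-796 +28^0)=64 /265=0.24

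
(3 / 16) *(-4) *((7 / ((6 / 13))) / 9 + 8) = -523 / 72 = -7.26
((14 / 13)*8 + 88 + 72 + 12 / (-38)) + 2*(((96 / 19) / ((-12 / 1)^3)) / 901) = 337091117 / 2002923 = 168.30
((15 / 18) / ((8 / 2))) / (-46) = -5 / 1104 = -0.00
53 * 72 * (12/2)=22896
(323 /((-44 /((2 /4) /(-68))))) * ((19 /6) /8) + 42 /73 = 735985 /1233408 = 0.60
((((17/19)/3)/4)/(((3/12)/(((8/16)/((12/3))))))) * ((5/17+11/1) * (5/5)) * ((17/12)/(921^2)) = 34/48349737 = 0.00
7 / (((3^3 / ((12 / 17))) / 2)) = 56 / 153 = 0.37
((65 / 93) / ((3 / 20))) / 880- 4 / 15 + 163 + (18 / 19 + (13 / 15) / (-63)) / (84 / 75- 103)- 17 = 9090255569261 / 62377609140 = 145.73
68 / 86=34 / 43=0.79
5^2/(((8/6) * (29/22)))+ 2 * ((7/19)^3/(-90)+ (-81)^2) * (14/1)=3288993140779/17901990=183722.21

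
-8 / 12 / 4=-1 / 6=-0.17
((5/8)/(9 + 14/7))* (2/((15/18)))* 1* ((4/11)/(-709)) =-6/85789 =-0.00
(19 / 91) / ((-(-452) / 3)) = 57 / 41132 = 0.00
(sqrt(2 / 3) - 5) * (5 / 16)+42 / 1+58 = 5 * sqrt(6) / 48+1575 / 16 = 98.69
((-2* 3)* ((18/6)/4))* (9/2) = -81/4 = -20.25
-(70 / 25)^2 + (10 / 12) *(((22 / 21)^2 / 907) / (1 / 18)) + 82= 247252466 / 3333225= 74.18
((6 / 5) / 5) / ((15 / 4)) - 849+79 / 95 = -848.10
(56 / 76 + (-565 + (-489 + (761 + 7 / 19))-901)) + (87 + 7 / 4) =-83915 / 76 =-1104.14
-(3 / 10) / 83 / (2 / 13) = -39 / 1660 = -0.02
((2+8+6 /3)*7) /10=42 /5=8.40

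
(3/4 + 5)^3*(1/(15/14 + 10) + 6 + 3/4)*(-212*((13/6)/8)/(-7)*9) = 106657710549/1111040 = 95998.08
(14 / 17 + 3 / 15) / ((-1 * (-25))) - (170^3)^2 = -51292334124999913 / 2125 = -24137568999999.96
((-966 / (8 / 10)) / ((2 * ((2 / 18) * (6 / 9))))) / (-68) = 119.86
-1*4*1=-4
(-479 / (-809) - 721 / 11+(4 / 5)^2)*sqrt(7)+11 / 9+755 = 6806 / 9 - 14308116*sqrt(7) / 222475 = 586.07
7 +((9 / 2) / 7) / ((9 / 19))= 117 / 14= 8.36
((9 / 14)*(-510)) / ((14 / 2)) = -2295 / 49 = -46.84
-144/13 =-11.08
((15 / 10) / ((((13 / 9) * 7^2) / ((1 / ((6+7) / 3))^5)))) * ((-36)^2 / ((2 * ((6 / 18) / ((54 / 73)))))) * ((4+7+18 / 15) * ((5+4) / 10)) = 94530599316 / 431637394825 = 0.22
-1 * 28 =-28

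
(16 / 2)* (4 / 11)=32 / 11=2.91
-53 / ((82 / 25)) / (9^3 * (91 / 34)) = -22525 / 2719899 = -0.01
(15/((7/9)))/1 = 135/7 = 19.29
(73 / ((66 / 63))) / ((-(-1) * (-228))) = -511 / 1672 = -0.31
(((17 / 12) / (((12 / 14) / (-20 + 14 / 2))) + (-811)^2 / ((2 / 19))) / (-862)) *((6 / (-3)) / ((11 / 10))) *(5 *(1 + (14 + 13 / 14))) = 228007169525 / 217224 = 1049640.78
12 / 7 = 1.71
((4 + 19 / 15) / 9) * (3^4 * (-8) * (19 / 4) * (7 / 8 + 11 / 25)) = -1184289 / 500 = -2368.58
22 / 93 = 0.24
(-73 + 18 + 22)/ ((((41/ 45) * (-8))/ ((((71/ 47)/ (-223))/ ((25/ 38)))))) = -400653/ 8594420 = -0.05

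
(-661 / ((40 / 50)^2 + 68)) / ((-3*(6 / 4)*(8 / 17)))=280925 / 61776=4.55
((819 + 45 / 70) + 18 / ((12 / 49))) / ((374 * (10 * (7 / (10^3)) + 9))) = 312600 / 1187263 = 0.26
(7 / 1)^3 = 343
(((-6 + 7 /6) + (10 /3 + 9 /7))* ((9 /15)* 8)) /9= -4 /35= -0.11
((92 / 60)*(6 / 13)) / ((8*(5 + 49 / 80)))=92 / 5837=0.02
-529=-529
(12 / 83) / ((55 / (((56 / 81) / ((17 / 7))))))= 1568 / 2095335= 0.00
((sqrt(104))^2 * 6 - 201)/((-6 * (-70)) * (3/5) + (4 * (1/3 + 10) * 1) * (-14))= -1269/980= -1.29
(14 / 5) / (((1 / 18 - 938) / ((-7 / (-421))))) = -1764 / 35538715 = -0.00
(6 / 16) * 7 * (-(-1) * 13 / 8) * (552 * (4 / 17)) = 18837 / 34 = 554.03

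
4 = 4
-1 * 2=-2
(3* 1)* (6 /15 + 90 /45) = 36 /5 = 7.20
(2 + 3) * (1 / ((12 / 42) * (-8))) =-2.19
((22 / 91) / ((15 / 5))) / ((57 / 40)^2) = 35200 / 886977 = 0.04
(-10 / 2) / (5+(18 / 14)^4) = -12005 / 18566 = -0.65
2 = 2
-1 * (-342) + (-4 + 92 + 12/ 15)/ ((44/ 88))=2598/ 5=519.60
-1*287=-287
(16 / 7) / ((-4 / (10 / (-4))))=10 / 7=1.43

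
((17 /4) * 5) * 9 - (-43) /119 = 91207 /476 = 191.61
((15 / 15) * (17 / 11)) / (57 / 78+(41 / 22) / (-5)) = 1105 / 256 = 4.32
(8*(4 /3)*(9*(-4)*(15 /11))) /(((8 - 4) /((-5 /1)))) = 7200 /11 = 654.55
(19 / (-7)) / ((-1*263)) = 19 / 1841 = 0.01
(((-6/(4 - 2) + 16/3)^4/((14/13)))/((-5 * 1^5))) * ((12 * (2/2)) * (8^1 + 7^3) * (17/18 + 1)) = -45085.44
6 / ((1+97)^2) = 3 / 4802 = 0.00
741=741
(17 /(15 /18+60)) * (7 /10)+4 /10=1087 /1825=0.60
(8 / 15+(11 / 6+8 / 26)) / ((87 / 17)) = 17731 / 33930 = 0.52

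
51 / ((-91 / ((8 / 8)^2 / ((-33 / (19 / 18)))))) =323 / 18018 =0.02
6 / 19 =0.32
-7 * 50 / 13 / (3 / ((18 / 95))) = -420 / 247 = -1.70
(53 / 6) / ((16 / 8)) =53 / 12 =4.42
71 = 71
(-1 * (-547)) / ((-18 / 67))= -36649 / 18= -2036.06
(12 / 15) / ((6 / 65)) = 26 / 3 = 8.67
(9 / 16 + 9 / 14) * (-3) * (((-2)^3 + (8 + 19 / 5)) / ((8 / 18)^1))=-13851 / 448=-30.92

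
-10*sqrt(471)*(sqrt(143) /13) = -10*sqrt(67353) /13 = -199.63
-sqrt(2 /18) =-1 /3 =-0.33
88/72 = 11/9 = 1.22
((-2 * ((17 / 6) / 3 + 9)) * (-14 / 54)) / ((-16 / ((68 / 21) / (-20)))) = 3043 / 58320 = 0.05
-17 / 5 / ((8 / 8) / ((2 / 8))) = -17 / 20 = -0.85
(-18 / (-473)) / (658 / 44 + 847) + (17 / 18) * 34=26183725 / 815409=32.11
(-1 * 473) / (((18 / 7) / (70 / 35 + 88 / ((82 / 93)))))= -6910057 / 369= -18726.44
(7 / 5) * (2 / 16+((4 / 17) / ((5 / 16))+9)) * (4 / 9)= 15673 / 2550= 6.15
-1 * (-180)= 180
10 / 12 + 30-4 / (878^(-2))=-18501031 / 6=-3083505.17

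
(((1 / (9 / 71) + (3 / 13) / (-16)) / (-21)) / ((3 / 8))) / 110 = -0.01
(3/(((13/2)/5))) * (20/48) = 25/26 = 0.96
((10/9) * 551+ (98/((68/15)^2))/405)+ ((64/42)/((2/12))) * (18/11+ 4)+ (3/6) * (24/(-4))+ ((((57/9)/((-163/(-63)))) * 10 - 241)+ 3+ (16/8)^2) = 13094187459/29017912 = 451.24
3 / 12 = 1 / 4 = 0.25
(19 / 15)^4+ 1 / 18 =266267 / 101250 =2.63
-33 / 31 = -1.06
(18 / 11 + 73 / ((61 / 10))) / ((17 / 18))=164304 / 11407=14.40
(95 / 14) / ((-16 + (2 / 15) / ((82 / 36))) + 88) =19475 / 206808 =0.09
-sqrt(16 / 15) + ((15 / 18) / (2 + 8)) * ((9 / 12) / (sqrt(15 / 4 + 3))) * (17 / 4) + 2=-4 * sqrt(15) / 15 + 17 * sqrt(3) / 288 + 2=1.07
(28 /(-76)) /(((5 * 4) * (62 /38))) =-7 /620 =-0.01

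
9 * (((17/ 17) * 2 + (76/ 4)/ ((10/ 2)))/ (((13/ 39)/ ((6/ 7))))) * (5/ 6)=783/ 7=111.86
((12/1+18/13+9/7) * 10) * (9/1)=120150/91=1320.33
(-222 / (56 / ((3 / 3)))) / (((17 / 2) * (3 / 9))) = -333 / 238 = -1.40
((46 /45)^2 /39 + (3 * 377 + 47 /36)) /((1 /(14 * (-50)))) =-2503926523 /3159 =-792632.64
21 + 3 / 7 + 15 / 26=4005 / 182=22.01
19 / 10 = 1.90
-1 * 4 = -4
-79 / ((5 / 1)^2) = -3.16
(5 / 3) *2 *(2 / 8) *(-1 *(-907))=755.83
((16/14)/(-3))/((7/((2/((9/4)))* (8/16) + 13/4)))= -38/189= -0.20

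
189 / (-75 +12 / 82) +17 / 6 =631 / 2046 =0.31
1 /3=0.33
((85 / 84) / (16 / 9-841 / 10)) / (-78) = 425 / 2696876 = 0.00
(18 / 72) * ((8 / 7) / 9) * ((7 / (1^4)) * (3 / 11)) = 2 / 33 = 0.06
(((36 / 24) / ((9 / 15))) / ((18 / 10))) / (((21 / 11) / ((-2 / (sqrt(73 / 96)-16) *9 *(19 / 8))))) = 5225 *sqrt(438) / 1029126 + 334400 / 171521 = 2.06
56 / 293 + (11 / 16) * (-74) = -118803 / 2344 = -50.68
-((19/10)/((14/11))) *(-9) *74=69597/70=994.24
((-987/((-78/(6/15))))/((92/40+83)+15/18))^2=974169/282105616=0.00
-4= -4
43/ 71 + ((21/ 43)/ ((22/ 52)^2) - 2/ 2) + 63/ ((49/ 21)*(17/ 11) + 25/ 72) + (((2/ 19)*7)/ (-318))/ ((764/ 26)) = 24386548521586307/ 1334778892768266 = 18.27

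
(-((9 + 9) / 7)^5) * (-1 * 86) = 162502848 / 16807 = 9668.76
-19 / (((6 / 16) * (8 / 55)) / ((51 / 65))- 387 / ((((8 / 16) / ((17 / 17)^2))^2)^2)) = 3553 / 1157891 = 0.00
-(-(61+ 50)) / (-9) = -37 / 3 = -12.33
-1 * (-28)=28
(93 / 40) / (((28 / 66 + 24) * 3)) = 33 / 1040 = 0.03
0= 0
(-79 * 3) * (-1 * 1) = 237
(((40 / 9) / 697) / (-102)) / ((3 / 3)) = -20 / 319923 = -0.00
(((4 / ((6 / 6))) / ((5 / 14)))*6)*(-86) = -28896 / 5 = -5779.20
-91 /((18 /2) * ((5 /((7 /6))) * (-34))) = 637 /9180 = 0.07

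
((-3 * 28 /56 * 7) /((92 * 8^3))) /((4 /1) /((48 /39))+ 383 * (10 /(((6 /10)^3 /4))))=-567 /180416586752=-0.00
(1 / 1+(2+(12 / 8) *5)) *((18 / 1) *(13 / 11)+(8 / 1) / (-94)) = 115017 / 517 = 222.47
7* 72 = 504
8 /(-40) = -0.20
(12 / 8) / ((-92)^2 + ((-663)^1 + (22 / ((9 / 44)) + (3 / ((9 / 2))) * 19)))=27 / 142582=0.00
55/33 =5/3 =1.67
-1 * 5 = -5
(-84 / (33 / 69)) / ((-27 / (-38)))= -24472 / 99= -247.19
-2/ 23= -0.09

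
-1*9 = -9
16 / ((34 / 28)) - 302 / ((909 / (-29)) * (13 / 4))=3242552 / 200889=16.14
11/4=2.75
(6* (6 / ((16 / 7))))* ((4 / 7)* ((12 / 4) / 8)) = 27 / 8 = 3.38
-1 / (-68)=1 / 68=0.01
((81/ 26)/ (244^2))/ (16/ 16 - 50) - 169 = -12818458097/ 75848864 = -169.00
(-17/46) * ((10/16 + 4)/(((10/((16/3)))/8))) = -2516/345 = -7.29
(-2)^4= 16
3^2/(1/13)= 117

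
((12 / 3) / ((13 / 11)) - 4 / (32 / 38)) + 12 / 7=127 / 364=0.35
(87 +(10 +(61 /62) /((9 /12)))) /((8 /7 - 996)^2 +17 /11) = 4928077 /49612811277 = 0.00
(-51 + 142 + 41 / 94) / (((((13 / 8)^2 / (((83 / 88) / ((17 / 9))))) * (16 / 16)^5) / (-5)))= -128409300 / 1485341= -86.45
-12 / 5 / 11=-12 / 55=-0.22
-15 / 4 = -3.75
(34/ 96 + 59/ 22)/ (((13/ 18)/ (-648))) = -389529/ 143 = -2723.98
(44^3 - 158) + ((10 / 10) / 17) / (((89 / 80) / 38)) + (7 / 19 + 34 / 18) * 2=21999869674 / 258723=85032.52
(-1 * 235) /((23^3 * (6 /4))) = -470 /36501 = -0.01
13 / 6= 2.17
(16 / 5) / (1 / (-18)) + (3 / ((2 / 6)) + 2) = -233 / 5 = -46.60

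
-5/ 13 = -0.38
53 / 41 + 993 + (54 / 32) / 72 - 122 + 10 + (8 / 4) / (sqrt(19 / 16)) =8 * sqrt(19) / 19 + 4630395 / 5248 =884.15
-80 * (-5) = 400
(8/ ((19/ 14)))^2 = 12544/ 361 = 34.75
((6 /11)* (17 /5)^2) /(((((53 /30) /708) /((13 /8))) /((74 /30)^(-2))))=538641090 /798127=674.88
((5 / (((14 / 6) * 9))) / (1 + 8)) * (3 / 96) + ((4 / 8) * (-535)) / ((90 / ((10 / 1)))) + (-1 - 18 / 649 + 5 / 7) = -117891331 / 3925152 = -30.03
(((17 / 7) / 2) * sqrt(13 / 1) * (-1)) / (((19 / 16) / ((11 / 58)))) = -748 * sqrt(13) / 3857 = -0.70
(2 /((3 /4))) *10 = 80 /3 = 26.67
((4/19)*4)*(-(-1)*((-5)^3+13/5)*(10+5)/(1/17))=-499392/19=-26283.79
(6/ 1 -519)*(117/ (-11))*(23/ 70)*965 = 266433219/ 154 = 1730085.84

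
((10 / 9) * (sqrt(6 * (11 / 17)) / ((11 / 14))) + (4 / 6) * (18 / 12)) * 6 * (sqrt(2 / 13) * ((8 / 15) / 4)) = 4 * sqrt(26) / 65 + 224 * sqrt(7293) / 21879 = 1.19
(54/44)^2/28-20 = -270311/13552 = -19.95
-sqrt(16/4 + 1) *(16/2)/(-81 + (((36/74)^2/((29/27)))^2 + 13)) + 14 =3152338802 *sqrt(5)/26775747941 + 14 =14.26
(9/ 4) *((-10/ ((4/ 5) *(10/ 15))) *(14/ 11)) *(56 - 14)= -99225/ 44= -2255.11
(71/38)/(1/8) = 284/19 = 14.95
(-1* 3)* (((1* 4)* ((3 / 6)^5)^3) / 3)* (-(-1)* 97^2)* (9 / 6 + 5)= -122317 / 16384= -7.47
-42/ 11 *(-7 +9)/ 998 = -42/ 5489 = -0.01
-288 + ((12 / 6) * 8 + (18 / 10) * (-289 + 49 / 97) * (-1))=119936 / 485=247.29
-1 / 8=-0.12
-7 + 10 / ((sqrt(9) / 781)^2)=6099547 / 9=677727.44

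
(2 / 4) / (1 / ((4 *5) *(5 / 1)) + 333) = 50 / 33301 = 0.00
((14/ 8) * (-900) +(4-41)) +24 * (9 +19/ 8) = -1339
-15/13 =-1.15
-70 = -70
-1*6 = -6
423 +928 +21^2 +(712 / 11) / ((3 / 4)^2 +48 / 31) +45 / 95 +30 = 405509047 / 218823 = 1853.14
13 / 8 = 1.62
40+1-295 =-254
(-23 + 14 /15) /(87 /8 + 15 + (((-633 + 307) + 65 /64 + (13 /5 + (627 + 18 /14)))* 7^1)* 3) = -21184 /6191811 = -0.00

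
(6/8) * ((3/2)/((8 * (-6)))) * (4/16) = -3/512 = -0.01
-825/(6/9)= -2475/2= -1237.50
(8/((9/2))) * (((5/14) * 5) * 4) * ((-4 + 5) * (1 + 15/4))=3800/63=60.32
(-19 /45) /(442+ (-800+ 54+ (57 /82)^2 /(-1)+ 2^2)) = 127756 /90920205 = 0.00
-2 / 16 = -1 / 8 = -0.12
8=8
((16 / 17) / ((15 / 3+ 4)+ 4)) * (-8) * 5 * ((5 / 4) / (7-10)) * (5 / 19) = 4000 / 12597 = 0.32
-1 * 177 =-177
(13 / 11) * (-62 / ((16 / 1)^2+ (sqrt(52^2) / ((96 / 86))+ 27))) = -9672 / 43505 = -0.22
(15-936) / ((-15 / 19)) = 5833 / 5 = 1166.60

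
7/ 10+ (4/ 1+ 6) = 107/ 10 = 10.70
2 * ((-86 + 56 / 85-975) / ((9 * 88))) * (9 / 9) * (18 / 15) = -30043 / 9350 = -3.21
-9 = -9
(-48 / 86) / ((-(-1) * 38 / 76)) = -48 / 43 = -1.12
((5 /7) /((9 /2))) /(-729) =-10 /45927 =-0.00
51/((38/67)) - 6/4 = 1680/19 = 88.42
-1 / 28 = -0.04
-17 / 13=-1.31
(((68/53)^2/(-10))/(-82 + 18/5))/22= 289/3028102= 0.00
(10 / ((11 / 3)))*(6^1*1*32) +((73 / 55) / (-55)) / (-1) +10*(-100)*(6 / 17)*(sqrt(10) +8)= -118270759 / 51425- 6000*sqrt(10) / 17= -3415.97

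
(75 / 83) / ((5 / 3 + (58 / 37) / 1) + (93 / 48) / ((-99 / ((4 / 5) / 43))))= 236263500 / 845543659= 0.28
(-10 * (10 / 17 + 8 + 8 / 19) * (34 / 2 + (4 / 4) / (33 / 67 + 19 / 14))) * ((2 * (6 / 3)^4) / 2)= -2833920960 / 112081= -25284.58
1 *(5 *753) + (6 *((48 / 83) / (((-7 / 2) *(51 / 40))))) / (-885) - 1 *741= 1762215344 / 582743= 3024.00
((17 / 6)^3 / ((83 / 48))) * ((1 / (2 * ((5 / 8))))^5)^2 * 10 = 20606615552 / 1458984375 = 14.12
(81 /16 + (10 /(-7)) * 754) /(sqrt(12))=-120073 * sqrt(3) /672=-309.48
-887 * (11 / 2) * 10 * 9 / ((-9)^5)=48785 / 6561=7.44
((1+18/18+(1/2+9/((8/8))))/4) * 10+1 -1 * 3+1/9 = 967/36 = 26.86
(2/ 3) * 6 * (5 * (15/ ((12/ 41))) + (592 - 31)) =3269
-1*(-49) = 49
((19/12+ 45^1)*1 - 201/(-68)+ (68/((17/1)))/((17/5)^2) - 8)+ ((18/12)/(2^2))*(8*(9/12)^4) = 9507193/221952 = 42.83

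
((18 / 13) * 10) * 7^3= 61740 / 13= 4749.23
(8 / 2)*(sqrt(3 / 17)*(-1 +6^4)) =5180*sqrt(51) / 17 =2176.04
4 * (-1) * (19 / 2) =-38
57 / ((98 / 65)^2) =240825 / 9604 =25.08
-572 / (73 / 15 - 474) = 1.22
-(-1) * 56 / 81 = 56 / 81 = 0.69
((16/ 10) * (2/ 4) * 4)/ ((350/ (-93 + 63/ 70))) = -3684/ 4375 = -0.84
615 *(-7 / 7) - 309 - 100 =-1024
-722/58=-361/29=-12.45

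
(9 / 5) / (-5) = -9 / 25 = -0.36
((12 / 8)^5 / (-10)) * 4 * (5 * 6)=-729 / 8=-91.12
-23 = -23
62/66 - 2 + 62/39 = 227/429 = 0.53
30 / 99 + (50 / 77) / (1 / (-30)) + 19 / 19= -4199 / 231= -18.18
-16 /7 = -2.29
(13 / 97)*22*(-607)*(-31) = 5381662 / 97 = 55481.05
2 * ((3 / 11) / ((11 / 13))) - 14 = -1616 / 121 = -13.36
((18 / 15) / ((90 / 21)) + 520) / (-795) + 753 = 14952868 / 19875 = 752.35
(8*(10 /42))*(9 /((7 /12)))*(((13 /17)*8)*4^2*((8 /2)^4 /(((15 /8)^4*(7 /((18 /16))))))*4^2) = 111669149696 /728875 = 153207.55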